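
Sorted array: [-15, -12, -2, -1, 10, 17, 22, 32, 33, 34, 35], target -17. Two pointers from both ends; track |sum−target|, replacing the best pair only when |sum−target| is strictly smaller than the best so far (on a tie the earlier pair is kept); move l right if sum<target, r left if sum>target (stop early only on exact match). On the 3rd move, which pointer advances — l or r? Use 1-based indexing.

r

[1,11] -15+35=20 d=37 * → r--
[1,10] -15+34=19 d=36 * → r--
[1,9] -15+33=18 d=35 * → r--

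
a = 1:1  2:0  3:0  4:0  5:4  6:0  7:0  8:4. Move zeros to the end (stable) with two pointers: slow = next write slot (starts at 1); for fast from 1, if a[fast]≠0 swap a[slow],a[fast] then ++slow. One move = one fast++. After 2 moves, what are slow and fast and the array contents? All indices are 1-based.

slow=2, fast=3, a=[1, 0, 0, 0, 4, 0, 0, 4]

slow=1 fast=1: a[fast]=1≠0 swap→a[1]=1, slow++,fast++
slow=2 fast=2: a[fast]=0, fast++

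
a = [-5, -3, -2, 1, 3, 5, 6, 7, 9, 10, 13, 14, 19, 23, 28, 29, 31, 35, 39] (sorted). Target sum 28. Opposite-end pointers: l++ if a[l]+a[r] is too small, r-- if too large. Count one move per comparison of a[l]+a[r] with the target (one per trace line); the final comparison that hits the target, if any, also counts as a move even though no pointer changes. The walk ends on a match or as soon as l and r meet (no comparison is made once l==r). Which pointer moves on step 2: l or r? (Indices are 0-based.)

l=0 r=18: -5+39=34 >28, r--
l=0 r=17: -5+35=30 >28, r--

r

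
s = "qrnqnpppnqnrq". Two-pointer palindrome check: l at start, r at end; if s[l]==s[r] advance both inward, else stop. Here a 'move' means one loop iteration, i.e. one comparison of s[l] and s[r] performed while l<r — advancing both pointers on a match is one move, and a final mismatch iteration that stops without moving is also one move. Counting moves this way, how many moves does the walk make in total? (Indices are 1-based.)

l=1 r=13: 'q'=='q', l++,r--
l=2 r=12: 'r'=='r', l++,r--
l=3 r=11: 'n'=='n', l++,r--
l=4 r=10: 'q'=='q', l++,r--
l=5 r=9: 'n'=='n', l++,r--
l=6 r=8: 'p'=='p', l++,r--

6 moves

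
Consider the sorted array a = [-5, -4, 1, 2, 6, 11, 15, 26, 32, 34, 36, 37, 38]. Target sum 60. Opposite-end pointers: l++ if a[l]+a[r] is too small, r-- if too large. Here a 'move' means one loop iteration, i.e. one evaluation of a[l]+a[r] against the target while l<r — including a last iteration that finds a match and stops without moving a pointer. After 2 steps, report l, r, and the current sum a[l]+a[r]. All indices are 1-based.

l=3, r=13, sum=39

[1,13] -5+38=33 <60 → l++
[2,13] -4+38=34 <60 → l++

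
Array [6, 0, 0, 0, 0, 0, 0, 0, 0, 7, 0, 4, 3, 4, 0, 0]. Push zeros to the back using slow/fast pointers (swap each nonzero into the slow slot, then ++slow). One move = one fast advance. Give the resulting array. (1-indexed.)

slow=1 fast=1: a[fast]=6≠0 swap→a[1]=6, slow++,fast++
slow=2 fast=2: a[fast]=0, fast++
slow=2 fast=3: a[fast]=0, fast++
slow=2 fast=4: a[fast]=0, fast++
slow=2 fast=5: a[fast]=0, fast++
slow=2 fast=6: a[fast]=0, fast++
slow=2 fast=7: a[fast]=0, fast++
slow=2 fast=8: a[fast]=0, fast++
slow=2 fast=9: a[fast]=0, fast++
slow=2 fast=10: a[fast]=7≠0 swap→a[2]=7, slow++,fast++
slow=3 fast=11: a[fast]=0, fast++
slow=3 fast=12: a[fast]=4≠0 swap→a[3]=4, slow++,fast++
slow=4 fast=13: a[fast]=3≠0 swap→a[4]=3, slow++,fast++
slow=5 fast=14: a[fast]=4≠0 swap→a[5]=4, slow++,fast++
slow=6 fast=15: a[fast]=0, fast++
slow=6 fast=16: a[fast]=0, fast++

[6, 7, 4, 3, 4, 0, 0, 0, 0, 0, 0, 0, 0, 0, 0, 0]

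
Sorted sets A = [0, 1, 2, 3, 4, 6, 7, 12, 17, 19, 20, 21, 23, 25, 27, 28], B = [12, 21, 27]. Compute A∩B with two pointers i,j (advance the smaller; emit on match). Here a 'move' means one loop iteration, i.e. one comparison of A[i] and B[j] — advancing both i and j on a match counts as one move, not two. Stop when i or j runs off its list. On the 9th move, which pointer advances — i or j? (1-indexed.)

i

i=1 j=1: 0<12, i++
i=2 j=1: 1<12, i++
i=3 j=1: 2<12, i++
i=4 j=1: 3<12, i++
i=5 j=1: 4<12, i++
i=6 j=1: 6<12, i++
i=7 j=1: 7<12, i++
i=8 j=1: 12==12 emit, i++,j++
i=9 j=2: 17<21, i++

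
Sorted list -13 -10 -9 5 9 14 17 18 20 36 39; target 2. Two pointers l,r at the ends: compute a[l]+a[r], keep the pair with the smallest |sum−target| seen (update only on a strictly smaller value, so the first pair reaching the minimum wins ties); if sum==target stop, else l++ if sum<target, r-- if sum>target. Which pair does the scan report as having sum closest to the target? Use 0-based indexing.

pair (-13, 14) with sum 1 (|Δ|=1)

[0,10] -13+39=26 d=24 * → r--
[0,9] -13+36=23 d=21 * → r--
[0,8] -13+20=7 d=5 * → r--
[0,7] -13+18=5 d=3 * → r--
[0,6] -13+17=4 d=2 * → r--
[0,5] -13+14=1 d=1 * → l++
[1,5] -10+14=4 d=2 → r--
[1,4] -10+9=-1 d=3 → l++
[2,4] -9+9=0 d=2 → l++
[3,4] 5+9=14 d=12 → r--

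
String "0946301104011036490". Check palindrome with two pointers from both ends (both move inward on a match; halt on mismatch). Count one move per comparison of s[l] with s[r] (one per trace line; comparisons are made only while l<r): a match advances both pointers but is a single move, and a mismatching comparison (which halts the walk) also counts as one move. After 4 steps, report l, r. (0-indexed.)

[0,18] '0'=='0' → l++,r--
[1,17] '9'=='9' → l++,r--
[2,16] '4'=='4' → l++,r--
[3,15] '6'=='6' → l++,r--

l=4, r=14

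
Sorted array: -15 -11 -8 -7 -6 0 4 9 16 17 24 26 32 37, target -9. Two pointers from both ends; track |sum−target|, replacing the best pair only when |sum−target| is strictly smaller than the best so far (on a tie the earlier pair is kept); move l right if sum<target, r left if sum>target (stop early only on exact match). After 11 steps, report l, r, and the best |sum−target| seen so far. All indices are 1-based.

l=3, r=5, best |Δ|=1

[1,14] -15+37=22 d=31 * → r--
[1,13] -15+32=17 d=26 * → r--
[1,12] -15+26=11 d=20 * → r--
[1,11] -15+24=9 d=18 * → r--
[1,10] -15+17=2 d=11 * → r--
[1,9] -15+16=1 d=10 * → r--
[1,8] -15+9=-6 d=3 * → r--
[1,7] -15+4=-11 d=2 * → l++
[2,7] -11+4=-7 d=2 → r--
[2,6] -11+0=-11 d=2 → l++
[3,6] -8+0=-8 d=1 * → r--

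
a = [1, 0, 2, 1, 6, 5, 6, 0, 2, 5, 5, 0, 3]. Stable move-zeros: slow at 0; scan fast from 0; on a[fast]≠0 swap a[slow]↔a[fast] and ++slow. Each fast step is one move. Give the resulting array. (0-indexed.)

slow=0 fast=0: a[fast]=1≠0 swap→a[0]=1, slow++,fast++
slow=1 fast=1: a[fast]=0, fast++
slow=1 fast=2: a[fast]=2≠0 swap→a[1]=2, slow++,fast++
slow=2 fast=3: a[fast]=1≠0 swap→a[2]=1, slow++,fast++
slow=3 fast=4: a[fast]=6≠0 swap→a[3]=6, slow++,fast++
slow=4 fast=5: a[fast]=5≠0 swap→a[4]=5, slow++,fast++
slow=5 fast=6: a[fast]=6≠0 swap→a[5]=6, slow++,fast++
slow=6 fast=7: a[fast]=0, fast++
slow=6 fast=8: a[fast]=2≠0 swap→a[6]=2, slow++,fast++
slow=7 fast=9: a[fast]=5≠0 swap→a[7]=5, slow++,fast++
slow=8 fast=10: a[fast]=5≠0 swap→a[8]=5, slow++,fast++
slow=9 fast=11: a[fast]=0, fast++
slow=9 fast=12: a[fast]=3≠0 swap→a[9]=3, slow++,fast++

[1, 2, 1, 6, 5, 6, 2, 5, 5, 3, 0, 0, 0]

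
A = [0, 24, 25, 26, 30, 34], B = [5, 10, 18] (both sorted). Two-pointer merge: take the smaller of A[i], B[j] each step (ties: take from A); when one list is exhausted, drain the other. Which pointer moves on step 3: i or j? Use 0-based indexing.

j

i=0 j=0: A[i]=0<=B[j]=5 take 0, i++
i=1 j=0: A[i]=24>B[j]=5 take 5, j++
i=1 j=1: A[i]=24>B[j]=10 take 10, j++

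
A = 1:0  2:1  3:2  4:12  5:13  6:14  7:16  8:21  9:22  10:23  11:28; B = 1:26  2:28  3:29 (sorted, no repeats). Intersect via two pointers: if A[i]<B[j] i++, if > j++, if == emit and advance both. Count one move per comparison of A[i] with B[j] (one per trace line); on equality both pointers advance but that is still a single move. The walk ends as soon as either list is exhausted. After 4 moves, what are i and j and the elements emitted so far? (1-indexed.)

[i=1,j=1] 0<26 → i++
[i=2,j=1] 1<26 → i++
[i=3,j=1] 2<26 → i++
[i=4,j=1] 12<26 → i++

i=5, j=1, emitted=[]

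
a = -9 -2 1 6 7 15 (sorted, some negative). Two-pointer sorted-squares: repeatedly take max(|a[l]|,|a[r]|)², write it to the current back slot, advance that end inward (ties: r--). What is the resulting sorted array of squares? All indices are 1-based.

[1, 4, 36, 49, 81, 225]

[1,6] |-9|<=|15| out[6]=225 → r--
[1,5] |-9|>|7| out[5]=81 → l++
[2,5] |-2|<=|7| out[4]=49 → r--
[2,4] |-2|<=|6| out[3]=36 → r--
[2,3] |-2|>|1| out[2]=4 → l++
[3,3] |1|<=|1| out[1]=1 → r--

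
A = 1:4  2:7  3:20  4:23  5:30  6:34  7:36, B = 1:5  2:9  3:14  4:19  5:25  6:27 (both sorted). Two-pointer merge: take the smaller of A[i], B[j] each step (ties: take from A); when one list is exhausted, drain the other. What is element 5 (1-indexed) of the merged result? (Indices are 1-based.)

[i=1,j=1] A[i]=4<=B[j]=5 take 4 → i++
[i=2,j=1] A[i]=7>B[j]=5 take 5 → j++
[i=2,j=2] A[i]=7<=B[j]=9 take 7 → i++
[i=3,j=2] A[i]=20>B[j]=9 take 9 → j++
[i=3,j=3] A[i]=20>B[j]=14 take 14 → j++
[i=3,j=4] A[i]=20>B[j]=19 take 19 → j++
[i=3,j=5] A[i]=20<=B[j]=25 take 20 → i++
[i=4,j=5] A[i]=23<=B[j]=25 take 23 → i++
[i=5,j=5] A[i]=30>B[j]=25 take 25 → j++
[i=5,j=6] A[i]=30>B[j]=27 take 27 → j++
[i=5,j=7] B done, take A[i]=30 → i++
[i=6,j=7] B done, take A[i]=34 → i++
[i=7,j=7] B done, take A[i]=36 → i++

merged[5] = 14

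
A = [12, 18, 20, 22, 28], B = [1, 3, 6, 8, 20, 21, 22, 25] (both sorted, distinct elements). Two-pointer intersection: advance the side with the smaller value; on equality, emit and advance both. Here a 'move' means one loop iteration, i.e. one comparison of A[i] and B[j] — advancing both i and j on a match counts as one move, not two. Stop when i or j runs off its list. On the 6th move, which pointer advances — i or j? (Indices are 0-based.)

i

[i=0,j=0] 12>1 → j++
[i=0,j=1] 12>3 → j++
[i=0,j=2] 12>6 → j++
[i=0,j=3] 12>8 → j++
[i=0,j=4] 12<20 → i++
[i=1,j=4] 18<20 → i++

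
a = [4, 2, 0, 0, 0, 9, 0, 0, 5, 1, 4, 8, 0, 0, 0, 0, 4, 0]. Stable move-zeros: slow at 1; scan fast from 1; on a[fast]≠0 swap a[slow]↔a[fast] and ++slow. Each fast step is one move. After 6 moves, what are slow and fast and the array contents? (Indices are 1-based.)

slow=4, fast=7, a=[4, 2, 9, 0, 0, 0, 0, 0, 5, 1, 4, 8, 0, 0, 0, 0, 4, 0]

(s=1,f=1) a[fast]=4≠0 swap→a[1]=4 → slow++,fast++
(s=2,f=2) a[fast]=2≠0 swap→a[2]=2 → slow++,fast++
(s=3,f=3) a[fast]=0 → fast++
(s=3,f=4) a[fast]=0 → fast++
(s=3,f=5) a[fast]=0 → fast++
(s=3,f=6) a[fast]=9≠0 swap→a[3]=9 → slow++,fast++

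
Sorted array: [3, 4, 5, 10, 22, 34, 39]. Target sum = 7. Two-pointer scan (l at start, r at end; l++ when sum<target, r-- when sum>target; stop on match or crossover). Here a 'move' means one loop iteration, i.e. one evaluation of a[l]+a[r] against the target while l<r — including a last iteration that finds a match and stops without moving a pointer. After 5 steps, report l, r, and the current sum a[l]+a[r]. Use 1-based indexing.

l=1 r=7: 3+39=42 >7, r--
l=1 r=6: 3+34=37 >7, r--
l=1 r=5: 3+22=25 >7, r--
l=1 r=4: 3+10=13 >7, r--
l=1 r=3: 3+5=8 >7, r--

l=1, r=2, sum=7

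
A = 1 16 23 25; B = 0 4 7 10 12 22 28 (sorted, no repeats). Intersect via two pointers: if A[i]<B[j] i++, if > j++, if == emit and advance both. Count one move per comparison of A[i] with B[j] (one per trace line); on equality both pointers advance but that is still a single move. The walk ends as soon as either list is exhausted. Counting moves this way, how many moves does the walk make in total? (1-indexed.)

10 moves

[i=1,j=1] 1>0 → j++
[i=1,j=2] 1<4 → i++
[i=2,j=2] 16>4 → j++
[i=2,j=3] 16>7 → j++
[i=2,j=4] 16>10 → j++
[i=2,j=5] 16>12 → j++
[i=2,j=6] 16<22 → i++
[i=3,j=6] 23>22 → j++
[i=3,j=7] 23<28 → i++
[i=4,j=7] 25<28 → i++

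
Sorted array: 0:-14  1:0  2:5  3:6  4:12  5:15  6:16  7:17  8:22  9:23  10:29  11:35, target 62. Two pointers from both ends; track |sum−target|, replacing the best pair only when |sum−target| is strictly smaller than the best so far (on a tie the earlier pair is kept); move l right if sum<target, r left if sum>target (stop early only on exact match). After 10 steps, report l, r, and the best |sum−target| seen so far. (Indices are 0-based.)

l=10, r=11, best |Δ|=4

l=0 r=11: -14+35=21 d=41 *, l++
l=1 r=11: 0+35=35 d=27 *, l++
l=2 r=11: 5+35=40 d=22 *, l++
l=3 r=11: 6+35=41 d=21 *, l++
l=4 r=11: 12+35=47 d=15 *, l++
l=5 r=11: 15+35=50 d=12 *, l++
l=6 r=11: 16+35=51 d=11 *, l++
l=7 r=11: 17+35=52 d=10 *, l++
l=8 r=11: 22+35=57 d=5 *, l++
l=9 r=11: 23+35=58 d=4 *, l++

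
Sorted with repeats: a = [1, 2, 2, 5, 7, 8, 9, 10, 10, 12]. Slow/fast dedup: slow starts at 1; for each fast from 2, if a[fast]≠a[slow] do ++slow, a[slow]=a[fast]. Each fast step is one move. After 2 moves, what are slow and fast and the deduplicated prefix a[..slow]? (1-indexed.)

slow=2, fast=4, prefix=[1, 2]

(s=1,f=2) a[fast]=2≠a[slow]=1 write a[2]=2 → slow++,fast++
(s=2,f=3) a[fast]=2=a[slow] dup → fast++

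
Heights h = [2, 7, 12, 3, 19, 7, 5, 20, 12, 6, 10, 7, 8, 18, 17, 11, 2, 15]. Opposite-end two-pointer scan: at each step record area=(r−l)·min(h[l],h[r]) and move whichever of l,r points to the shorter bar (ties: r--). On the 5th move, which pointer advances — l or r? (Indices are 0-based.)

r

l=0 r=17: min(2,15)*17=34 best=34 *, l++
l=1 r=17: min(7,15)*16=112 best=112 *, l++
l=2 r=17: min(12,15)*15=180 best=180 *, l++
l=3 r=17: min(3,15)*14=42 best=180, l++
l=4 r=17: min(19,15)*13=195 best=195 *, r--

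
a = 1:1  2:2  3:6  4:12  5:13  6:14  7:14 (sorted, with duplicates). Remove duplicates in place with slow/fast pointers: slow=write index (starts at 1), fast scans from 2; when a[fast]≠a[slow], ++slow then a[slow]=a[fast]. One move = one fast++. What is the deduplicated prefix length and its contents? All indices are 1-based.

(s=1,f=2) a[fast]=2≠a[slow]=1 write a[2]=2 → slow++,fast++
(s=2,f=3) a[fast]=6≠a[slow]=2 write a[3]=6 → slow++,fast++
(s=3,f=4) a[fast]=12≠a[slow]=6 write a[4]=12 → slow++,fast++
(s=4,f=5) a[fast]=13≠a[slow]=12 write a[5]=13 → slow++,fast++
(s=5,f=6) a[fast]=14≠a[slow]=13 write a[6]=14 → slow++,fast++
(s=6,f=7) a[fast]=14=a[slow] dup → fast++

length 6; prefix = [1, 2, 6, 12, 13, 14]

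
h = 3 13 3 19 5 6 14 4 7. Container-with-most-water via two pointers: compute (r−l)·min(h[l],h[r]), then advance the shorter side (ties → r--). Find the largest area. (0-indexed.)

l=0 r=8: min(3,7)*8=24 best=24 *, l++
l=1 r=8: min(13,7)*7=49 best=49 *, r--
l=1 r=7: min(13,4)*6=24 best=49, r--
l=1 r=6: min(13,14)*5=65 best=65 *, l++
l=2 r=6: min(3,14)*4=12 best=65, l++
l=3 r=6: min(19,14)*3=42 best=65, r--
l=3 r=5: min(19,6)*2=12 best=65, r--
l=3 r=4: min(19,5)*1=5 best=65, r--

max area = 65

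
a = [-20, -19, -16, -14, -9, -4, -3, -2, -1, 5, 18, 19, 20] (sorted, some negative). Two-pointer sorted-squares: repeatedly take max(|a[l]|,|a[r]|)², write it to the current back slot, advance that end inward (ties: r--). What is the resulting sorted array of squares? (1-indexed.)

[1, 4, 9, 16, 25, 81, 196, 256, 324, 361, 361, 400, 400]

l=1 r=13: |-20|<=|20| out[13]=400, r--
l=1 r=12: |-20|>|19| out[12]=400, l++
l=2 r=12: |-19|<=|19| out[11]=361, r--
l=2 r=11: |-19|>|18| out[10]=361, l++
l=3 r=11: |-16|<=|18| out[9]=324, r--
l=3 r=10: |-16|>|5| out[8]=256, l++
l=4 r=10: |-14|>|5| out[7]=196, l++
l=5 r=10: |-9|>|5| out[6]=81, l++
l=6 r=10: |-4|<=|5| out[5]=25, r--
l=6 r=9: |-4|>|-1| out[4]=16, l++
l=7 r=9: |-3|>|-1| out[3]=9, l++
l=8 r=9: |-2|>|-1| out[2]=4, l++
l=9 r=9: |-1|<=|-1| out[1]=1, r--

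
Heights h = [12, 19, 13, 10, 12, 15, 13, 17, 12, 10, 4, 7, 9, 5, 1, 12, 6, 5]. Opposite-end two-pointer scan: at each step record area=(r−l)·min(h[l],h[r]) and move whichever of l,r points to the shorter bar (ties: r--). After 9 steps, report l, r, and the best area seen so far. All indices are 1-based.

[1,18] min(12,5)*17=85 best=85 * → r--
[1,17] min(12,6)*16=96 best=96 * → r--
[1,16] min(12,12)*15=180 best=180 * → r--
[1,15] min(12,1)*14=14 best=180 → r--
[1,14] min(12,5)*13=65 best=180 → r--
[1,13] min(12,9)*12=108 best=180 → r--
[1,12] min(12,7)*11=77 best=180 → r--
[1,11] min(12,4)*10=40 best=180 → r--
[1,10] min(12,10)*9=90 best=180 → r--

l=1, r=9, best area=180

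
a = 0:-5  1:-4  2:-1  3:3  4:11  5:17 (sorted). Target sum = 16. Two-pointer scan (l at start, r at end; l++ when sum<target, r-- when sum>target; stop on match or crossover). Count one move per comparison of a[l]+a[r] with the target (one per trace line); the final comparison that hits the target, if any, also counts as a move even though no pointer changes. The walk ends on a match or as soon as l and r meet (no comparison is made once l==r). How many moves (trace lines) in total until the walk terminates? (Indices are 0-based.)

3 moves

l=0 r=5: -5+17=12 <16, l++
l=1 r=5: -4+17=13 <16, l++
l=2 r=5: -1+17=16, found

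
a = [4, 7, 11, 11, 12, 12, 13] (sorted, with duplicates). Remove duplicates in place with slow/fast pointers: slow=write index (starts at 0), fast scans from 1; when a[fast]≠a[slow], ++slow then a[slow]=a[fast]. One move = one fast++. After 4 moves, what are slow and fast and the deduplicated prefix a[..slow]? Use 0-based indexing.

slow=3, fast=5, prefix=[4, 7, 11, 12]

(s=0,f=1) a[fast]=7≠a[slow]=4 write a[1]=7 → slow++,fast++
(s=1,f=2) a[fast]=11≠a[slow]=7 write a[2]=11 → slow++,fast++
(s=2,f=3) a[fast]=11=a[slow] dup → fast++
(s=2,f=4) a[fast]=12≠a[slow]=11 write a[3]=12 → slow++,fast++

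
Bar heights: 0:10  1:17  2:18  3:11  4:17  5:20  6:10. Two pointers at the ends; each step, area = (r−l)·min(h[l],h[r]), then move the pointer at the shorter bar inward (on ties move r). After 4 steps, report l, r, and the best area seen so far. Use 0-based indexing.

l=3, r=5, best area=68

l=0 r=6: min(10,10)*6=60 best=60 *, r--
l=0 r=5: min(10,20)*5=50 best=60, l++
l=1 r=5: min(17,20)*4=68 best=68 *, l++
l=2 r=5: min(18,20)*3=54 best=68, l++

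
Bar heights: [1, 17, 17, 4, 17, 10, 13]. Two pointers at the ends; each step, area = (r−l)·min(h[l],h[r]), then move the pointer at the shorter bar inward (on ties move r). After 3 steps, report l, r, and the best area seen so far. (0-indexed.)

l=0 r=6: min(1,13)*6=6 best=6 *, l++
l=1 r=6: min(17,13)*5=65 best=65 *, r--
l=1 r=5: min(17,10)*4=40 best=65, r--

l=1, r=4, best area=65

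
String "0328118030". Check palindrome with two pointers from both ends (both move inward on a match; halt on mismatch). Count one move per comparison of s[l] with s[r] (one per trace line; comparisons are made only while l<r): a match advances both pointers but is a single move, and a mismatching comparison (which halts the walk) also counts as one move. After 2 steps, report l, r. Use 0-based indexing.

[0,9] '0'=='0' → l++,r--
[1,8] '3'=='3' → l++,r--

l=2, r=7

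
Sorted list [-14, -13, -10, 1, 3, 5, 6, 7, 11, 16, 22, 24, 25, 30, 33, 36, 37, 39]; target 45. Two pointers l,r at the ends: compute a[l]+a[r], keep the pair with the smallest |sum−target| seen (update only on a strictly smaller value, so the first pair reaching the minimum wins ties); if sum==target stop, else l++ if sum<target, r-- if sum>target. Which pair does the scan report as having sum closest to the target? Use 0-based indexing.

pair (6, 39) with sum 45 (|Δ|=0)

[0,17] -14+39=25 d=20 * → l++
[1,17] -13+39=26 d=19 * → l++
[2,17] -10+39=29 d=16 * → l++
[3,17] 1+39=40 d=5 * → l++
[4,17] 3+39=42 d=3 * → l++
[5,17] 5+39=44 d=1 * → l++
[6,17] 6+39=45 d=0 * → stop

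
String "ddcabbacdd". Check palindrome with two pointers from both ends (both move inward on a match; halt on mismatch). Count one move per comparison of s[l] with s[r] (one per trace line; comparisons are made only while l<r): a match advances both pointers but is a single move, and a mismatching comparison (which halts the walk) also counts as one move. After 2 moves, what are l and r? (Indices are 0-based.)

[0,9] 'd'=='d' → l++,r--
[1,8] 'd'=='d' → l++,r--

l=2, r=7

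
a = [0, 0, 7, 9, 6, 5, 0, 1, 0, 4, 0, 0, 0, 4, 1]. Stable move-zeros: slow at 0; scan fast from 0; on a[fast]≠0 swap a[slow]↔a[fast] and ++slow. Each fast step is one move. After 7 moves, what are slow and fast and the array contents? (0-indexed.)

slow=0 fast=0: a[fast]=0, fast++
slow=0 fast=1: a[fast]=0, fast++
slow=0 fast=2: a[fast]=7≠0 swap→a[0]=7, slow++,fast++
slow=1 fast=3: a[fast]=9≠0 swap→a[1]=9, slow++,fast++
slow=2 fast=4: a[fast]=6≠0 swap→a[2]=6, slow++,fast++
slow=3 fast=5: a[fast]=5≠0 swap→a[3]=5, slow++,fast++
slow=4 fast=6: a[fast]=0, fast++

slow=4, fast=7, a=[7, 9, 6, 5, 0, 0, 0, 1, 0, 4, 0, 0, 0, 4, 1]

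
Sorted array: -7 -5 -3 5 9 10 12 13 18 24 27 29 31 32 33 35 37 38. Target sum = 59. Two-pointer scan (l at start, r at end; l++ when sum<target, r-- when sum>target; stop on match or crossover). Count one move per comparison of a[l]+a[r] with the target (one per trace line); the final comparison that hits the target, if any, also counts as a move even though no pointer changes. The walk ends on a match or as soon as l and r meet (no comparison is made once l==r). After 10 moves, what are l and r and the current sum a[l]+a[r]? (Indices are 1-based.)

l=10, r=17, sum=61

l=1 r=18: -7+38=31 <59, l++
l=2 r=18: -5+38=33 <59, l++
l=3 r=18: -3+38=35 <59, l++
l=4 r=18: 5+38=43 <59, l++
l=5 r=18: 9+38=47 <59, l++
l=6 r=18: 10+38=48 <59, l++
l=7 r=18: 12+38=50 <59, l++
l=8 r=18: 13+38=51 <59, l++
l=9 r=18: 18+38=56 <59, l++
l=10 r=18: 24+38=62 >59, r--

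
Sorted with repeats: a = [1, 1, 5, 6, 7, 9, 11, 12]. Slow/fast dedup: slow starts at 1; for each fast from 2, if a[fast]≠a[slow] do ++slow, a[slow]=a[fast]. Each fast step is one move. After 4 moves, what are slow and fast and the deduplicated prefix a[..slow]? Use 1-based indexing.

slow=1 fast=2: a[fast]=1=a[slow] dup, fast++
slow=1 fast=3: a[fast]=5≠a[slow]=1 write a[2]=5, slow++,fast++
slow=2 fast=4: a[fast]=6≠a[slow]=5 write a[3]=6, slow++,fast++
slow=3 fast=5: a[fast]=7≠a[slow]=6 write a[4]=7, slow++,fast++

slow=4, fast=6, prefix=[1, 5, 6, 7]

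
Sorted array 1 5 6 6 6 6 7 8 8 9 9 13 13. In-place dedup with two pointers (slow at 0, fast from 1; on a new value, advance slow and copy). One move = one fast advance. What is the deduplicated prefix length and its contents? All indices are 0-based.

slow=0 fast=1: a[fast]=5≠a[slow]=1 write a[1]=5, slow++,fast++
slow=1 fast=2: a[fast]=6≠a[slow]=5 write a[2]=6, slow++,fast++
slow=2 fast=3: a[fast]=6=a[slow] dup, fast++
slow=2 fast=4: a[fast]=6=a[slow] dup, fast++
slow=2 fast=5: a[fast]=6=a[slow] dup, fast++
slow=2 fast=6: a[fast]=7≠a[slow]=6 write a[3]=7, slow++,fast++
slow=3 fast=7: a[fast]=8≠a[slow]=7 write a[4]=8, slow++,fast++
slow=4 fast=8: a[fast]=8=a[slow] dup, fast++
slow=4 fast=9: a[fast]=9≠a[slow]=8 write a[5]=9, slow++,fast++
slow=5 fast=10: a[fast]=9=a[slow] dup, fast++
slow=5 fast=11: a[fast]=13≠a[slow]=9 write a[6]=13, slow++,fast++
slow=6 fast=12: a[fast]=13=a[slow] dup, fast++

length 7; prefix = [1, 5, 6, 7, 8, 9, 13]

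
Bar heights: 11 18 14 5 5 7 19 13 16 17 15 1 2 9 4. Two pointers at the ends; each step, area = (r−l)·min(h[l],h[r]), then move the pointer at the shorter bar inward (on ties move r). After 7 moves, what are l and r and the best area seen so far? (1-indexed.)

[1,15] min(11,4)*14=56 best=56 * → r--
[1,14] min(11,9)*13=117 best=117 * → r--
[1,13] min(11,2)*12=24 best=117 → r--
[1,12] min(11,1)*11=11 best=117 → r--
[1,11] min(11,15)*10=110 best=117 → l++
[2,11] min(18,15)*9=135 best=135 * → r--
[2,10] min(18,17)*8=136 best=136 * → r--

l=2, r=9, best area=136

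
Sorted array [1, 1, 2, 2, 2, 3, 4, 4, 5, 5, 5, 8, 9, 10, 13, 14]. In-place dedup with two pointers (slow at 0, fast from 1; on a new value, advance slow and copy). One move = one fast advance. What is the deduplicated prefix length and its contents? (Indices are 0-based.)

slow=0 fast=1: a[fast]=1=a[slow] dup, fast++
slow=0 fast=2: a[fast]=2≠a[slow]=1 write a[1]=2, slow++,fast++
slow=1 fast=3: a[fast]=2=a[slow] dup, fast++
slow=1 fast=4: a[fast]=2=a[slow] dup, fast++
slow=1 fast=5: a[fast]=3≠a[slow]=2 write a[2]=3, slow++,fast++
slow=2 fast=6: a[fast]=4≠a[slow]=3 write a[3]=4, slow++,fast++
slow=3 fast=7: a[fast]=4=a[slow] dup, fast++
slow=3 fast=8: a[fast]=5≠a[slow]=4 write a[4]=5, slow++,fast++
slow=4 fast=9: a[fast]=5=a[slow] dup, fast++
slow=4 fast=10: a[fast]=5=a[slow] dup, fast++
slow=4 fast=11: a[fast]=8≠a[slow]=5 write a[5]=8, slow++,fast++
slow=5 fast=12: a[fast]=9≠a[slow]=8 write a[6]=9, slow++,fast++
slow=6 fast=13: a[fast]=10≠a[slow]=9 write a[7]=10, slow++,fast++
slow=7 fast=14: a[fast]=13≠a[slow]=10 write a[8]=13, slow++,fast++
slow=8 fast=15: a[fast]=14≠a[slow]=13 write a[9]=14, slow++,fast++

length 10; prefix = [1, 2, 3, 4, 5, 8, 9, 10, 13, 14]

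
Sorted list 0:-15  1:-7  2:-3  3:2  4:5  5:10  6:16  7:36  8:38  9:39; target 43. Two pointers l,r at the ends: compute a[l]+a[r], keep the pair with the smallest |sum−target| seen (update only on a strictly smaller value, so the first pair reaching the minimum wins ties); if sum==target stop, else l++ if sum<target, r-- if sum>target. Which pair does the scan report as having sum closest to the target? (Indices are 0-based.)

l=0 r=9: -15+39=24 d=19 *, l++
l=1 r=9: -7+39=32 d=11 *, l++
l=2 r=9: -3+39=36 d=7 *, l++
l=3 r=9: 2+39=41 d=2 *, l++
l=4 r=9: 5+39=44 d=1 *, r--
l=4 r=8: 5+38=43 d=0 *, stop

pair (5, 38) with sum 43 (|Δ|=0)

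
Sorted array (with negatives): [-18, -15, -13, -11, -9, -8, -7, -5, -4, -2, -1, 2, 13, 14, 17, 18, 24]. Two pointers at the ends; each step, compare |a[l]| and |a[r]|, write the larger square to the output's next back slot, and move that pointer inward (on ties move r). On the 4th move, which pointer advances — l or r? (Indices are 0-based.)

l=0 r=16: |-18|<=|24| out[16]=576, r--
l=0 r=15: |-18|<=|18| out[15]=324, r--
l=0 r=14: |-18|>|17| out[14]=324, l++
l=1 r=14: |-15|<=|17| out[13]=289, r--

r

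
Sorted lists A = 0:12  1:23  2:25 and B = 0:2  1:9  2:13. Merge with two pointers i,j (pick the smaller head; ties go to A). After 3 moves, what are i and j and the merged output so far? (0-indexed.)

i=0 j=0: A[i]=12>B[j]=2 take 2, j++
i=0 j=1: A[i]=12>B[j]=9 take 9, j++
i=0 j=2: A[i]=12<=B[j]=13 take 12, i++

i=1, j=2, merged so far=[2, 9, 12]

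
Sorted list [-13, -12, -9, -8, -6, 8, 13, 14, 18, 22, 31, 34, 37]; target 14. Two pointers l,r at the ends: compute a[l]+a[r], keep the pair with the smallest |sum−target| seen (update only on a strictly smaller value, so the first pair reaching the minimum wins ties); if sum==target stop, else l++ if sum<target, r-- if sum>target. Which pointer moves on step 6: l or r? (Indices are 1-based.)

l=1 r=13: -13+37=24 d=10 *, r--
l=1 r=12: -13+34=21 d=7 *, r--
l=1 r=11: -13+31=18 d=4 *, r--
l=1 r=10: -13+22=9 d=5, l++
l=2 r=10: -12+22=10 d=4, l++
l=3 r=10: -9+22=13 d=1 *, l++

l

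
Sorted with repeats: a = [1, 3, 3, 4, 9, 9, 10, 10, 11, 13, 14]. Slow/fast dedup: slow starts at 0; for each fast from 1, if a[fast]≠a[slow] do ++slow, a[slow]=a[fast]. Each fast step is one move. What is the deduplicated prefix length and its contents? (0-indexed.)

length 8; prefix = [1, 3, 4, 9, 10, 11, 13, 14]

slow=0 fast=1: a[fast]=3≠a[slow]=1 write a[1]=3, slow++,fast++
slow=1 fast=2: a[fast]=3=a[slow] dup, fast++
slow=1 fast=3: a[fast]=4≠a[slow]=3 write a[2]=4, slow++,fast++
slow=2 fast=4: a[fast]=9≠a[slow]=4 write a[3]=9, slow++,fast++
slow=3 fast=5: a[fast]=9=a[slow] dup, fast++
slow=3 fast=6: a[fast]=10≠a[slow]=9 write a[4]=10, slow++,fast++
slow=4 fast=7: a[fast]=10=a[slow] dup, fast++
slow=4 fast=8: a[fast]=11≠a[slow]=10 write a[5]=11, slow++,fast++
slow=5 fast=9: a[fast]=13≠a[slow]=11 write a[6]=13, slow++,fast++
slow=6 fast=10: a[fast]=14≠a[slow]=13 write a[7]=14, slow++,fast++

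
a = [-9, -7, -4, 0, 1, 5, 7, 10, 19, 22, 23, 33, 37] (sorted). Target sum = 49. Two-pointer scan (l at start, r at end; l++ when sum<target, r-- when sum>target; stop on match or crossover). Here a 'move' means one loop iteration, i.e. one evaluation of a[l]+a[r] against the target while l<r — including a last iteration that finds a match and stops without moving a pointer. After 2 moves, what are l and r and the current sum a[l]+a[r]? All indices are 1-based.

[1,13] -9+37=28 <49 → l++
[2,13] -7+37=30 <49 → l++

l=3, r=13, sum=33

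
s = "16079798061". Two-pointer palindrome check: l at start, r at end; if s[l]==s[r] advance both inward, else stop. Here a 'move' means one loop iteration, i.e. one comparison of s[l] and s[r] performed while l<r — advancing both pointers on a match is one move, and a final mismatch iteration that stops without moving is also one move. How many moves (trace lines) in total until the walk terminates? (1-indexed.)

4 moves

l=1 r=11: '1'=='1', l++,r--
l=2 r=10: '6'=='6', l++,r--
l=3 r=9: '0'=='0', l++,r--
l=4 r=8: '7'!='8', stop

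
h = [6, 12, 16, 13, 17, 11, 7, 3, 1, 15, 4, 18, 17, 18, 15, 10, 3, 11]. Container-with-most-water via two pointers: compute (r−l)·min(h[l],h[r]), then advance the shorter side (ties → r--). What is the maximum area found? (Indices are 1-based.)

l=1 r=18: min(6,11)*17=102 best=102 *, l++
l=2 r=18: min(12,11)*16=176 best=176 *, r--
l=2 r=17: min(12,3)*15=45 best=176, r--
l=2 r=16: min(12,10)*14=140 best=176, r--
l=2 r=15: min(12,15)*13=156 best=176, l++
l=3 r=15: min(16,15)*12=180 best=180 *, r--
l=3 r=14: min(16,18)*11=176 best=180, l++
l=4 r=14: min(13,18)*10=130 best=180, l++
l=5 r=14: min(17,18)*9=153 best=180, l++
l=6 r=14: min(11,18)*8=88 best=180, l++
l=7 r=14: min(7,18)*7=49 best=180, l++
l=8 r=14: min(3,18)*6=18 best=180, l++
l=9 r=14: min(1,18)*5=5 best=180, l++
l=10 r=14: min(15,18)*4=60 best=180, l++
l=11 r=14: min(4,18)*3=12 best=180, l++
l=12 r=14: min(18,18)*2=36 best=180, r--
l=12 r=13: min(18,17)*1=17 best=180, r--

max area = 180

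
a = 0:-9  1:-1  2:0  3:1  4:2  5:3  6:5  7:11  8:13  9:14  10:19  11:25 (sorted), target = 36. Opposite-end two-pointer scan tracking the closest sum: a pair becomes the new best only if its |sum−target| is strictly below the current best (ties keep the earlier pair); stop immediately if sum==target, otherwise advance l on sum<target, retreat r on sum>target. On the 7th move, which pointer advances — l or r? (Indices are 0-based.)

l=0 r=11: -9+25=16 d=20 *, l++
l=1 r=11: -1+25=24 d=12 *, l++
l=2 r=11: 0+25=25 d=11 *, l++
l=3 r=11: 1+25=26 d=10 *, l++
l=4 r=11: 2+25=27 d=9 *, l++
l=5 r=11: 3+25=28 d=8 *, l++
l=6 r=11: 5+25=30 d=6 *, l++

l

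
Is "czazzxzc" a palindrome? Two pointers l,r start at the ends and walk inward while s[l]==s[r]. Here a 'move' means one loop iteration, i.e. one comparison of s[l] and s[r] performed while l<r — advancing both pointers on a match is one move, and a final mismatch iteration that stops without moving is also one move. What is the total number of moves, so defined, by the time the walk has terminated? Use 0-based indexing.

[0,7] 'c'=='c' → l++,r--
[1,6] 'z'=='z' → l++,r--
[2,5] 'a'!='x' → stop

3 moves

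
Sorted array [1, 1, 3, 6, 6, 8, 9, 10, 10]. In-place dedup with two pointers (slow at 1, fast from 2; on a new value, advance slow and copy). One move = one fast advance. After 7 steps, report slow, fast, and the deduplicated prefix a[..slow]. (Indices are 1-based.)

slow=1 fast=2: a[fast]=1=a[slow] dup, fast++
slow=1 fast=3: a[fast]=3≠a[slow]=1 write a[2]=3, slow++,fast++
slow=2 fast=4: a[fast]=6≠a[slow]=3 write a[3]=6, slow++,fast++
slow=3 fast=5: a[fast]=6=a[slow] dup, fast++
slow=3 fast=6: a[fast]=8≠a[slow]=6 write a[4]=8, slow++,fast++
slow=4 fast=7: a[fast]=9≠a[slow]=8 write a[5]=9, slow++,fast++
slow=5 fast=8: a[fast]=10≠a[slow]=9 write a[6]=10, slow++,fast++

slow=6, fast=9, prefix=[1, 3, 6, 8, 9, 10]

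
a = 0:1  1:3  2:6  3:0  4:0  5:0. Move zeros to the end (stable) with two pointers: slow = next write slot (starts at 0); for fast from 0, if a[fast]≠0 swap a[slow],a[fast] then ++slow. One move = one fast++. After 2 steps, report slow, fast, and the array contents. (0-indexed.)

slow=2, fast=2, a=[1, 3, 6, 0, 0, 0]

(s=0,f=0) a[fast]=1≠0 swap→a[0]=1 → slow++,fast++
(s=1,f=1) a[fast]=3≠0 swap→a[1]=3 → slow++,fast++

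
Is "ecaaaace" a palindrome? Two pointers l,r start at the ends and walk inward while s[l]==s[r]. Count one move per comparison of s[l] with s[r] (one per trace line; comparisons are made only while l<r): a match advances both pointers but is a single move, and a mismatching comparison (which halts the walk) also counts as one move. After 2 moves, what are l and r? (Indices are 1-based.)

l=1 r=8: 'e'=='e', l++,r--
l=2 r=7: 'c'=='c', l++,r--

l=3, r=6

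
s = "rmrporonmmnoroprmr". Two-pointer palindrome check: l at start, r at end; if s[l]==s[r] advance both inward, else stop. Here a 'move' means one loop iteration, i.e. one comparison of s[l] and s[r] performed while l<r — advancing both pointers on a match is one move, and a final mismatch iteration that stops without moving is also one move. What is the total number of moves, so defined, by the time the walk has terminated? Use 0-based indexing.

9 moves

[0,17] 'r'=='r' → l++,r--
[1,16] 'm'=='m' → l++,r--
[2,15] 'r'=='r' → l++,r--
[3,14] 'p'=='p' → l++,r--
[4,13] 'o'=='o' → l++,r--
[5,12] 'r'=='r' → l++,r--
[6,11] 'o'=='o' → l++,r--
[7,10] 'n'=='n' → l++,r--
[8,9] 'm'=='m' → l++,r--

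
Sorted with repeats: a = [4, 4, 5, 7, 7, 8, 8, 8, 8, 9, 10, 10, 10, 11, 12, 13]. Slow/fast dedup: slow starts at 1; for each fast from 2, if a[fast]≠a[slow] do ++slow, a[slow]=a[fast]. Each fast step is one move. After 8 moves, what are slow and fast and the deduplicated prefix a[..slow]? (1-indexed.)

slow=1 fast=2: a[fast]=4=a[slow] dup, fast++
slow=1 fast=3: a[fast]=5≠a[slow]=4 write a[2]=5, slow++,fast++
slow=2 fast=4: a[fast]=7≠a[slow]=5 write a[3]=7, slow++,fast++
slow=3 fast=5: a[fast]=7=a[slow] dup, fast++
slow=3 fast=6: a[fast]=8≠a[slow]=7 write a[4]=8, slow++,fast++
slow=4 fast=7: a[fast]=8=a[slow] dup, fast++
slow=4 fast=8: a[fast]=8=a[slow] dup, fast++
slow=4 fast=9: a[fast]=8=a[slow] dup, fast++

slow=4, fast=10, prefix=[4, 5, 7, 8]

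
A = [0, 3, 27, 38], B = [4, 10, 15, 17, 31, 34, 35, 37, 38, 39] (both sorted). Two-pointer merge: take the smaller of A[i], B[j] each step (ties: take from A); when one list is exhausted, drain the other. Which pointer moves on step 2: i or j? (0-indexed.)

i

i=0 j=0: A[i]=0<=B[j]=4 take 0, i++
i=1 j=0: A[i]=3<=B[j]=4 take 3, i++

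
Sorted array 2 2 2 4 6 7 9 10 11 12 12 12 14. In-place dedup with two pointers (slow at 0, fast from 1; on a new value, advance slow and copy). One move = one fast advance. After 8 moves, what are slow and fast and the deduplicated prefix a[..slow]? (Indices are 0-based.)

slow=6, fast=9, prefix=[2, 4, 6, 7, 9, 10, 11]

(s=0,f=1) a[fast]=2=a[slow] dup → fast++
(s=0,f=2) a[fast]=2=a[slow] dup → fast++
(s=0,f=3) a[fast]=4≠a[slow]=2 write a[1]=4 → slow++,fast++
(s=1,f=4) a[fast]=6≠a[slow]=4 write a[2]=6 → slow++,fast++
(s=2,f=5) a[fast]=7≠a[slow]=6 write a[3]=7 → slow++,fast++
(s=3,f=6) a[fast]=9≠a[slow]=7 write a[4]=9 → slow++,fast++
(s=4,f=7) a[fast]=10≠a[slow]=9 write a[5]=10 → slow++,fast++
(s=5,f=8) a[fast]=11≠a[slow]=10 write a[6]=11 → slow++,fast++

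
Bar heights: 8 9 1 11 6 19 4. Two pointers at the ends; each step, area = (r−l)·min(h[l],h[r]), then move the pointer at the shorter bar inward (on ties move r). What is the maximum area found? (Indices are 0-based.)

max area = 40

l=0 r=6: min(8,4)*6=24 best=24 *, r--
l=0 r=5: min(8,19)*5=40 best=40 *, l++
l=1 r=5: min(9,19)*4=36 best=40, l++
l=2 r=5: min(1,19)*3=3 best=40, l++
l=3 r=5: min(11,19)*2=22 best=40, l++
l=4 r=5: min(6,19)*1=6 best=40, l++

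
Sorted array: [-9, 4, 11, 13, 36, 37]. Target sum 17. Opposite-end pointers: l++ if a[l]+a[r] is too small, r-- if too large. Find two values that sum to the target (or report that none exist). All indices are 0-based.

(4, 13)

l=0 r=5: -9+37=28 >17, r--
l=0 r=4: -9+36=27 >17, r--
l=0 r=3: -9+13=4 <17, l++
l=1 r=3: 4+13=17, found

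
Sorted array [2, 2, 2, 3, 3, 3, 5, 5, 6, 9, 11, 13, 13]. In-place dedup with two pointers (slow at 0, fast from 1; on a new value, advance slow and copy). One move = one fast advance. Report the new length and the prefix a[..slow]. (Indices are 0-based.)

slow=0 fast=1: a[fast]=2=a[slow] dup, fast++
slow=0 fast=2: a[fast]=2=a[slow] dup, fast++
slow=0 fast=3: a[fast]=3≠a[slow]=2 write a[1]=3, slow++,fast++
slow=1 fast=4: a[fast]=3=a[slow] dup, fast++
slow=1 fast=5: a[fast]=3=a[slow] dup, fast++
slow=1 fast=6: a[fast]=5≠a[slow]=3 write a[2]=5, slow++,fast++
slow=2 fast=7: a[fast]=5=a[slow] dup, fast++
slow=2 fast=8: a[fast]=6≠a[slow]=5 write a[3]=6, slow++,fast++
slow=3 fast=9: a[fast]=9≠a[slow]=6 write a[4]=9, slow++,fast++
slow=4 fast=10: a[fast]=11≠a[slow]=9 write a[5]=11, slow++,fast++
slow=5 fast=11: a[fast]=13≠a[slow]=11 write a[6]=13, slow++,fast++
slow=6 fast=12: a[fast]=13=a[slow] dup, fast++

length 7; prefix = [2, 3, 5, 6, 9, 11, 13]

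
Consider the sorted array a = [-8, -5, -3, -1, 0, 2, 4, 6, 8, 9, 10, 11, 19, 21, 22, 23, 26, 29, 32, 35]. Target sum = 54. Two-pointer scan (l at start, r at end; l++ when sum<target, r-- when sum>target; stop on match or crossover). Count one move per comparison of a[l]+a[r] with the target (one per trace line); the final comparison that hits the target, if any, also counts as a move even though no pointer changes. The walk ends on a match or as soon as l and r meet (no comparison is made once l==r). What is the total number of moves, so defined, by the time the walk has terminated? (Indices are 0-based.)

[0,19] -8+35=27 <54 → l++
[1,19] -5+35=30 <54 → l++
[2,19] -3+35=32 <54 → l++
[3,19] -1+35=34 <54 → l++
[4,19] 0+35=35 <54 → l++
[5,19] 2+35=37 <54 → l++
[6,19] 4+35=39 <54 → l++
[7,19] 6+35=41 <54 → l++
[8,19] 8+35=43 <54 → l++
[9,19] 9+35=44 <54 → l++
[10,19] 10+35=45 <54 → l++
[11,19] 11+35=46 <54 → l++
[12,19] 19+35=54 → found

13 moves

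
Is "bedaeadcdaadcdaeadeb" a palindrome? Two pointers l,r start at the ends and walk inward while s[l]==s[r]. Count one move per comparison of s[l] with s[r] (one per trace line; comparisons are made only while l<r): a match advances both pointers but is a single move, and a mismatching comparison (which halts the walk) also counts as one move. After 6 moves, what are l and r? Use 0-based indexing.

l=6, r=13

[0,19] 'b'=='b' → l++,r--
[1,18] 'e'=='e' → l++,r--
[2,17] 'd'=='d' → l++,r--
[3,16] 'a'=='a' → l++,r--
[4,15] 'e'=='e' → l++,r--
[5,14] 'a'=='a' → l++,r--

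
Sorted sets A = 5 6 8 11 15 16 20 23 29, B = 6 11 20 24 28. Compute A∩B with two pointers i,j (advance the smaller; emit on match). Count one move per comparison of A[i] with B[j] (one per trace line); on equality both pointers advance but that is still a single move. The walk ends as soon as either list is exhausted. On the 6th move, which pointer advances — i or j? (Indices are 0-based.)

[i=0,j=0] 5<6 → i++
[i=1,j=0] 6==6 emit → i++,j++
[i=2,j=1] 8<11 → i++
[i=3,j=1] 11==11 emit → i++,j++
[i=4,j=2] 15<20 → i++
[i=5,j=2] 16<20 → i++

i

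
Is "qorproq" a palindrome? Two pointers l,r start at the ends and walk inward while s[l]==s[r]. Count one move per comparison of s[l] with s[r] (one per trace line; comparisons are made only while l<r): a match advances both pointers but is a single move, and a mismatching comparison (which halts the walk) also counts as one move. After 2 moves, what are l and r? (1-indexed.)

[1,7] 'q'=='q' → l++,r--
[2,6] 'o'=='o' → l++,r--

l=3, r=5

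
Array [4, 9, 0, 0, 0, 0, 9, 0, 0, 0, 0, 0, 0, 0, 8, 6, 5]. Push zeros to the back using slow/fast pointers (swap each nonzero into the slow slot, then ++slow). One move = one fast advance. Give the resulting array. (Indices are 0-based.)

(s=0,f=0) a[fast]=4≠0 swap→a[0]=4 → slow++,fast++
(s=1,f=1) a[fast]=9≠0 swap→a[1]=9 → slow++,fast++
(s=2,f=2) a[fast]=0 → fast++
(s=2,f=3) a[fast]=0 → fast++
(s=2,f=4) a[fast]=0 → fast++
(s=2,f=5) a[fast]=0 → fast++
(s=2,f=6) a[fast]=9≠0 swap→a[2]=9 → slow++,fast++
(s=3,f=7) a[fast]=0 → fast++
(s=3,f=8) a[fast]=0 → fast++
(s=3,f=9) a[fast]=0 → fast++
(s=3,f=10) a[fast]=0 → fast++
(s=3,f=11) a[fast]=0 → fast++
(s=3,f=12) a[fast]=0 → fast++
(s=3,f=13) a[fast]=0 → fast++
(s=3,f=14) a[fast]=8≠0 swap→a[3]=8 → slow++,fast++
(s=4,f=15) a[fast]=6≠0 swap→a[4]=6 → slow++,fast++
(s=5,f=16) a[fast]=5≠0 swap→a[5]=5 → slow++,fast++

[4, 9, 9, 8, 6, 5, 0, 0, 0, 0, 0, 0, 0, 0, 0, 0, 0]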